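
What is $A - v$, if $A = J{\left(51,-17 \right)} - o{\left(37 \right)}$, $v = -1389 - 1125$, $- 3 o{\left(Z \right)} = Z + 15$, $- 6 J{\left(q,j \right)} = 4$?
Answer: $\frac{7592}{3} \approx 2530.7$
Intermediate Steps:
$J{\left(q,j \right)} = - \frac{2}{3}$ ($J{\left(q,j \right)} = \left(- \frac{1}{6}\right) 4 = - \frac{2}{3}$)
$o{\left(Z \right)} = -5 - \frac{Z}{3}$ ($o{\left(Z \right)} = - \frac{Z + 15}{3} = - \frac{15 + Z}{3} = -5 - \frac{Z}{3}$)
$v = -2514$ ($v = -1389 - 1125 = -2514$)
$A = \frac{50}{3}$ ($A = - \frac{2}{3} - \left(-5 - \frac{37}{3}\right) = - \frac{2}{3} - - \frac{52}{3} = - \frac{2}{3} + \frac{52}{3} = \frac{50}{3} \approx 16.667$)
$A - v = \frac{50}{3} - -2514 = \frac{50}{3} + 2514 = \frac{7592}{3}$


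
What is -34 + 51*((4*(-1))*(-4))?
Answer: 782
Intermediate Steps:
-34 + 51*((4*(-1))*(-4)) = -34 + 51*(-4*(-4)) = -34 + 51*16 = -34 + 816 = 782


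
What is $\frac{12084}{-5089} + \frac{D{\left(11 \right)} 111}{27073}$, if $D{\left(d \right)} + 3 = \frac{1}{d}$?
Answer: $- \frac{3616727580}{1515519467} \approx -2.3865$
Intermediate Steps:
$D{\left(d \right)} = -3 + \frac{1}{d}$
$\frac{12084}{-5089} + \frac{D{\left(11 \right)} 111}{27073} = \frac{12084}{-5089} + \frac{\left(-3 + \frac{1}{11}\right) 111}{27073} = 12084 \left(- \frac{1}{5089}\right) + \left(-3 + \frac{1}{11}\right) 111 \cdot \frac{1}{27073} = - \frac{12084}{5089} + \left(- \frac{32}{11}\right) 111 \cdot \frac{1}{27073} = - \frac{12084}{5089} - \frac{3552}{297803} = - \frac{3616727580}{1515519467}$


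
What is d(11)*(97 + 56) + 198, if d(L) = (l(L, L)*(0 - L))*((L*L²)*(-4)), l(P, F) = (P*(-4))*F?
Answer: -4336781130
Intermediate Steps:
l(P, F) = -4*F*P (l(P, F) = (-4*P)*F = -4*F*P)
d(L) = -16*L⁶ (d(L) = ((-4*L*L)*(0 - L))*((L*L²)*(-4)) = ((-4*L²)*(-L))*(L³*(-4)) = (4*L³)*(-4*L³) = -16*L⁶)
d(11)*(97 + 56) + 198 = (-16*11⁶)*(97 + 56) + 198 = -16*1771561*153 + 198 = -28344976*153 + 198 = -4336781328 + 198 = -4336781130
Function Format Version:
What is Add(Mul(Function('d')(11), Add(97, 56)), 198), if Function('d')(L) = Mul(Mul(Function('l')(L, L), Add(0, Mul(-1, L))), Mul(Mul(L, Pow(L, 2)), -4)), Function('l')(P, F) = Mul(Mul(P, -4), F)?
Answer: -4336781130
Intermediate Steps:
Function('l')(P, F) = Mul(-4, F, P) (Function('l')(P, F) = Mul(Mul(-4, P), F) = Mul(-4, F, P))
Function('d')(L) = Mul(-16, Pow(L, 6)) (Function('d')(L) = Mul(Mul(Mul(-4, L, L), Add(0, Mul(-1, L))), Mul(Mul(L, Pow(L, 2)), -4)) = Mul(Mul(Mul(-4, Pow(L, 2)), Mul(-1, L)), Mul(Pow(L, 3), -4)) = Mul(Mul(4, Pow(L, 3)), Mul(-4, Pow(L, 3))) = Mul(-16, Pow(L, 6)))
Add(Mul(Function('d')(11), Add(97, 56)), 198) = Add(Mul(Mul(-16, Pow(11, 6)), Add(97, 56)), 198) = Add(Mul(Mul(-16, 1771561), 153), 198) = Add(Mul(-28344976, 153), 198) = Add(-4336781328, 198) = -4336781130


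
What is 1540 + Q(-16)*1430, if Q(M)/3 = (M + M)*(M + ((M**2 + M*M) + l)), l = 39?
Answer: -73443260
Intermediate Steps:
Q(M) = 6*M*(39 + M + 2*M**2) (Q(M) = 3*((M + M)*(M + ((M**2 + M*M) + 39))) = 3*((2*M)*(M + ((M**2 + M**2) + 39))) = 3*((2*M)*(M + (2*M**2 + 39))) = 3*((2*M)*(M + (39 + 2*M**2))) = 3*((2*M)*(39 + M + 2*M**2)) = 3*(2*M*(39 + M + 2*M**2)) = 6*M*(39 + M + 2*M**2))
1540 + Q(-16)*1430 = 1540 + (6*(-16)*(39 - 16 + 2*(-16)**2))*1430 = 1540 + (6*(-16)*(39 - 16 + 2*256))*1430 = 1540 + (6*(-16)*(39 - 16 + 512))*1430 = 1540 + (6*(-16)*535)*1430 = 1540 - 51360*1430 = 1540 - 73444800 = -73443260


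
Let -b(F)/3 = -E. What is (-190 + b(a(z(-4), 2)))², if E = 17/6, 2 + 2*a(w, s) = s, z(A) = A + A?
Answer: 131769/4 ≈ 32942.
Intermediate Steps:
z(A) = 2*A
a(w, s) = -1 + s/2
E = 17/6 (E = 17*(⅙) = 17/6 ≈ 2.8333)
b(F) = 17/2 (b(F) = -(-3)*17/6 = -3*(-17/6) = 17/2)
(-190 + b(a(z(-4), 2)))² = (-190 + 17/2)² = (-363/2)² = 131769/4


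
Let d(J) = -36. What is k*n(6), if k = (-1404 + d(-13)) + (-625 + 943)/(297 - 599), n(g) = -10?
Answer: 2175990/151 ≈ 14411.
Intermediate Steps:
k = -217599/151 (k = (-1404 - 36) + (-625 + 943)/(297 - 599) = -1440 + 318/(-302) = -1440 + 318*(-1/302) = -1440 - 159/151 = -217599/151 ≈ -1441.1)
k*n(6) = -217599/151*(-10) = 2175990/151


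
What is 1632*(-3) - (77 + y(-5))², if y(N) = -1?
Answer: -10672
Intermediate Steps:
1632*(-3) - (77 + y(-5))² = 1632*(-3) - (77 - 1)² = -4896 - 1*76² = -4896 - 1*5776 = -4896 - 5776 = -10672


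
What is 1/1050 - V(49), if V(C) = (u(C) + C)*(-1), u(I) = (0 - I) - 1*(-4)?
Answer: 4201/1050 ≈ 4.0010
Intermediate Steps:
u(I) = 4 - I (u(I) = -I + 4 = 4 - I)
V(C) = -4 (V(C) = ((4 - C) + C)*(-1) = 4*(-1) = -4)
1/1050 - V(49) = 1/1050 - 1*(-4) = 1/1050 + 4 = 4201/1050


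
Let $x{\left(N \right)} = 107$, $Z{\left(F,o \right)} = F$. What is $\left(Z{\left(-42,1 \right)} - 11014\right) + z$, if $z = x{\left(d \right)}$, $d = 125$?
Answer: $-10949$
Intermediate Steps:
$z = 107$
$\left(Z{\left(-42,1 \right)} - 11014\right) + z = \left(-42 - 11014\right) + 107 = -11056 + 107 = -10949$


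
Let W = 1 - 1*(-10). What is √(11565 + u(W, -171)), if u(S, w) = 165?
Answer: √11730 ≈ 108.31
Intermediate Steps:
W = 11 (W = 1 + 10 = 11)
√(11565 + u(W, -171)) = √(11565 + 165) = √11730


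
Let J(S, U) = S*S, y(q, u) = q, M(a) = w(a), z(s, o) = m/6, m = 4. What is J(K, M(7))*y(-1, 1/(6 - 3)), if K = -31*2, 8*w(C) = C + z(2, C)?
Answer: -3844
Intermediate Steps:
z(s, o) = ⅔ (z(s, o) = 4/6 = 4*(⅙) = ⅔)
w(C) = 1/12 + C/8 (w(C) = (C + ⅔)/8 = (⅔ + C)/8 = 1/12 + C/8)
M(a) = 1/12 + a/8
K = -62
J(S, U) = S²
J(K, M(7))*y(-1, 1/(6 - 3)) = (-62)²*(-1) = 3844*(-1) = -3844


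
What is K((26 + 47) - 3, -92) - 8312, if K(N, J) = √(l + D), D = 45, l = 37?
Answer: -8312 + √82 ≈ -8302.9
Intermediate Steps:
K(N, J) = √82 (K(N, J) = √(37 + 45) = √82)
K((26 + 47) - 3, -92) - 8312 = √82 - 8312 = -8312 + √82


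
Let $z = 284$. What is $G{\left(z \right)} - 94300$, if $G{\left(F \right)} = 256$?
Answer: $-94044$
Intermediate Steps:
$G{\left(z \right)} - 94300 = 256 - 94300 = -94044$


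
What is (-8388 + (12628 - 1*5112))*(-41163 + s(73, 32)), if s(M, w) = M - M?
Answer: 35894136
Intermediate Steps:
s(M, w) = 0
(-8388 + (12628 - 1*5112))*(-41163 + s(73, 32)) = (-8388 + (12628 - 1*5112))*(-41163 + 0) = (-8388 + (12628 - 5112))*(-41163) = (-8388 + 7516)*(-41163) = -872*(-41163) = 35894136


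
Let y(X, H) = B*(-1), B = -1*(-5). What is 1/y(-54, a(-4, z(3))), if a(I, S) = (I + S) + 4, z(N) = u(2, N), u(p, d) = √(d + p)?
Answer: -⅕ ≈ -0.20000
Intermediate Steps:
B = 5
z(N) = √(2 + N) (z(N) = √(N + 2) = √(2 + N))
a(I, S) = 4 + I + S
y(X, H) = -5 (y(X, H) = 5*(-1) = -5)
1/y(-54, a(-4, z(3))) = 1/(-5) = -⅕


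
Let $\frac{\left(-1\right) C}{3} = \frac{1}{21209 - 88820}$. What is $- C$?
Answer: $- \frac{1}{22537} \approx -4.4371 \cdot 10^{-5}$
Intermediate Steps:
$C = \frac{1}{22537}$ ($C = - \frac{3}{21209 - 88820} = - \frac{3}{-67611} = \left(-3\right) \left(- \frac{1}{67611}\right) = \frac{1}{22537} \approx 4.4371 \cdot 10^{-5}$)
$- C = \left(-1\right) \frac{1}{22537} = - \frac{1}{22537}$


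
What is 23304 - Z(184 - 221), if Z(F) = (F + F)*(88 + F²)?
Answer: 131122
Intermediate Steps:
Z(F) = 2*F*(88 + F²) (Z(F) = (2*F)*(88 + F²) = 2*F*(88 + F²))
23304 - Z(184 - 221) = 23304 - 2*(184 - 221)*(88 + (184 - 221)²) = 23304 - 2*(-37)*(88 + (-37)²) = 23304 - 2*(-37)*(88 + 1369) = 23304 - 2*(-37)*1457 = 23304 - 1*(-107818) = 23304 + 107818 = 131122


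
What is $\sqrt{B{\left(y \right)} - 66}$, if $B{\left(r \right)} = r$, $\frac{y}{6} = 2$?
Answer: $3 i \sqrt{6} \approx 7.3485 i$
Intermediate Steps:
$y = 12$ ($y = 6 \cdot 2 = 12$)
$\sqrt{B{\left(y \right)} - 66} = \sqrt{12 - 66} = \sqrt{-54} = 3 i \sqrt{6}$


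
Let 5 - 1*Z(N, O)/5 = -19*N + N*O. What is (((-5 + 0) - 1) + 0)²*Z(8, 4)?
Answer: 22500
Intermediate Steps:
Z(N, O) = 25 + 95*N - 5*N*O (Z(N, O) = 25 - 5*(-19*N + N*O) = 25 + (95*N - 5*N*O) = 25 + 95*N - 5*N*O)
(((-5 + 0) - 1) + 0)²*Z(8, 4) = (((-5 + 0) - 1) + 0)²*(25 + 95*8 - 5*8*4) = ((-5 - 1) + 0)²*(25 + 760 - 160) = (-6 + 0)²*625 = (-6)²*625 = 36*625 = 22500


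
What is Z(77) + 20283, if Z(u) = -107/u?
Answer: 1561684/77 ≈ 20282.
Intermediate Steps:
Z(77) + 20283 = -107/77 + 20283 = 1561684/77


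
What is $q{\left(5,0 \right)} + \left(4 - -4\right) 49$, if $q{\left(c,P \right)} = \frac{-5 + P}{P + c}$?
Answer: $391$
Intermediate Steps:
$q{\left(c,P \right)} = \frac{-5 + P}{P + c}$
$q{\left(5,0 \right)} + \left(4 - -4\right) 49 = \frac{-5 + 0}{0 + 5} + \left(4 - -4\right) 49 = \frac{1}{5} \left(-5\right) + \left(4 + 4\right) 49 = \frac{1}{5} \left(-5\right) + 8 \cdot 49 = -1 + 392 = 391$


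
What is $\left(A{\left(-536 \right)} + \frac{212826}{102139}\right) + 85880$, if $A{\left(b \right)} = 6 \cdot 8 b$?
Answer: $\frac{6144077954}{102139} \approx 60154.0$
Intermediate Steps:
$A{\left(b \right)} = 48 b$
$\left(A{\left(-536 \right)} + \frac{212826}{102139}\right) + 85880 = \left(48 \left(-536\right) + \frac{212826}{102139}\right) + 85880 = \left(-25728 + 212826 \cdot \frac{1}{102139}\right) + 85880 = \left(-25728 + \frac{212826}{102139}\right) + 85880 = - \frac{2627619366}{102139} + 85880 = \frac{6144077954}{102139}$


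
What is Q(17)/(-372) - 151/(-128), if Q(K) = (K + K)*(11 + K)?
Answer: -16421/11904 ≈ -1.3795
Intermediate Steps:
Q(K) = 2*K*(11 + K) (Q(K) = (2*K)*(11 + K) = 2*K*(11 + K))
Q(17)/(-372) - 151/(-128) = (2*17*(11 + 17))/(-372) - 151/(-128) = (2*17*28)*(-1/372) - 151*(-1/128) = 952*(-1/372) + 151/128 = -238/93 + 151/128 = -16421/11904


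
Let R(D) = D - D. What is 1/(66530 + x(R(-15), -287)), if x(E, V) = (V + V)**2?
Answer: 1/396006 ≈ 2.5252e-6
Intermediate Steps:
R(D) = 0
x(E, V) = 4*V**2 (x(E, V) = (2*V)**2 = 4*V**2)
1/(66530 + x(R(-15), -287)) = 1/(66530 + 4*(-287)**2) = 1/(66530 + 4*82369) = 1/(66530 + 329476) = 1/396006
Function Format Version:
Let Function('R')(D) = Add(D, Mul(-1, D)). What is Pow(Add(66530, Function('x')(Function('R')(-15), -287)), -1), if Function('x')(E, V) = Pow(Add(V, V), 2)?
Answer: Rational(1, 396006) ≈ 2.5252e-6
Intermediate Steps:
Function('R')(D) = 0
Function('x')(E, V) = Mul(4, Pow(V, 2)) (Function('x')(E, V) = Pow(Mul(2, V), 2) = Mul(4, Pow(V, 2)))
Pow(Add(66530, Function('x')(Function('R')(-15), -287)), -1) = Pow(Add(66530, Mul(4, Pow(-287, 2))), -1) = Pow(Add(66530, Mul(4, 82369)), -1) = Pow(Add(66530, 329476), -1) = Pow(396006, -1) = Rational(1, 396006)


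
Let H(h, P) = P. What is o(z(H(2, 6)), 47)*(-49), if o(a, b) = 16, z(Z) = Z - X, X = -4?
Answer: -784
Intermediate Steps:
z(Z) = 4 + Z (z(Z) = Z - 1*(-4) = Z + 4 = 4 + Z)
o(z(H(2, 6)), 47)*(-49) = 16*(-49) = -784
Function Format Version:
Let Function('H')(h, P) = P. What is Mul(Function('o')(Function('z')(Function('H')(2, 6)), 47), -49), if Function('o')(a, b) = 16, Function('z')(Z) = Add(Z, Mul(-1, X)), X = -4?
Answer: -784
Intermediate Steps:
Function('z')(Z) = Add(4, Z) (Function('z')(Z) = Add(Z, Mul(-1, -4)) = Add(Z, 4) = Add(4, Z))
Mul(Function('o')(Function('z')(Function('H')(2, 6)), 47), -49) = Mul(16, -49) = -784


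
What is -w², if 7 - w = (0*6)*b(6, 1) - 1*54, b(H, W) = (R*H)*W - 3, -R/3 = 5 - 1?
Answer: -3721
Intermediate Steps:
R = -12 (R = -3*(5 - 1) = -3*4 = -12)
b(H, W) = -3 - 12*H*W (b(H, W) = (-12*H)*W - 3 = -12*H*W - 3 = -3 - 12*H*W)
w = 61 (w = 7 - ((0*6)*(-3 - 12*6*1) - 1*54) = 7 - (0*(-3 - 72) - 54) = 7 - (0*(-75) - 54) = 7 - (0 - 54) = 7 - 1*(-54) = 7 + 54 = 61)
-w² = -1*61² = -1*3721 = -3721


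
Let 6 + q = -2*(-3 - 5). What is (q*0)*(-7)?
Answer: 0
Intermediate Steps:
q = 10 (q = -6 - 2*(-3 - 5) = -6 - 2*(-8) = -6 + 16 = 10)
(q*0)*(-7) = (10*0)*(-7) = 0*(-7) = 0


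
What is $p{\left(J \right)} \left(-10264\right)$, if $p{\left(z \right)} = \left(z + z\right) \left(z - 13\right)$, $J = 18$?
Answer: $-1847520$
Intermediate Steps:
$p{\left(z \right)} = 2 z \left(-13 + z\right)$
$p{\left(J \right)} \left(-10264\right) = 2 \cdot 18 \left(-13 + 18\right) \left(-10264\right) = 2 \cdot 18 \cdot 5 \left(-10264\right) = 180 \left(-10264\right) = -1847520$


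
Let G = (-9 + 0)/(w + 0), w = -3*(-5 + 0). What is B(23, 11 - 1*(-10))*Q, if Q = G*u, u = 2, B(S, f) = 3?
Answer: -18/5 ≈ -3.6000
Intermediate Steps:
w = 15 (w = -3*(-5) = 15)
G = -3/5 (G = (-9 + 0)/(15 + 0) = -9/15 = -9*1/15 = -3/5 ≈ -0.60000)
Q = -6/5 (Q = -3/5*2 = -6/5 ≈ -1.2000)
B(23, 11 - 1*(-10))*Q = 3*(-6/5) = -18/5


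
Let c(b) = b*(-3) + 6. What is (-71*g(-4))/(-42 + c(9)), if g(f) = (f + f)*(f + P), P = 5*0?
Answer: 2272/63 ≈ 36.063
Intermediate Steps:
P = 0
c(b) = 6 - 3*b (c(b) = -3*b + 6 = 6 - 3*b)
g(f) = 2*f**2 (g(f) = (f + f)*(f + 0) = (2*f)*f = 2*f**2)
(-71*g(-4))/(-42 + c(9)) = (-142*(-4)**2)/(-42 + (6 - 3*9)) = (-142*16)/(-42 + (6 - 27)) = (-71*32)/(-42 - 21) = -2272/(-63) = -2272*(-1/63) = 2272/63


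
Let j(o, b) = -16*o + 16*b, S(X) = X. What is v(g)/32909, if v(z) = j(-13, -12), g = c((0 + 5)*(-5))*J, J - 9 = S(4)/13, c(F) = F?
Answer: 16/32909 ≈ 0.00048619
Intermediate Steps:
J = 121/13 (J = 9 + 4/13 = 121/13 ≈ 9.3077)
g = -3025/13 (g = ((0 + 5)*(-5))*(121/13) = (5*(-5))*(121/13) = -25*121/13 = -3025/13 ≈ -232.69)
v(z) = 16 (v(z) = -16*(-13) + 16*(-12) = 208 - 192 = 16)
v(g)/32909 = 16/32909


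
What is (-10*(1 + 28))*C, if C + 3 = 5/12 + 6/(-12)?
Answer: 5365/6 ≈ 894.17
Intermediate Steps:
C = -37/12 (C = -3 + (5/12 + 6/(-12)) = -3 + (5*(1/12) + 6*(-1/12)) = -3 + (5/12 - ½) = -3 - 1/12 = -37/12 ≈ -3.0833)
(-10*(1 + 28))*C = -10*(1 + 28)*(-37/12) = -10*29*(-37/12) = -290*(-37/12) = 5365/6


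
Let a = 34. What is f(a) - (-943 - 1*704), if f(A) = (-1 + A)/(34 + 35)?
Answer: 37892/23 ≈ 1647.5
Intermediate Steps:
f(A) = -1/69 + A/69 (f(A) = (-1 + A)/69 = (-1 + A)*(1/69) = -1/69 + A/69)
f(a) - (-943 - 1*704) = (-1/69 + (1/69)*34) - (-943 - 1*704) = (-1/69 + 34/69) - (-943 - 704) = 11/23 - 1*(-1647) = 11/23 + 1647 = 37892/23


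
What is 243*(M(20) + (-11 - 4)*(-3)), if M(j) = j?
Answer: 15795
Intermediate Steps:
243*(M(20) + (-11 - 4)*(-3)) = 243*(20 + (-11 - 4)*(-3)) = 243*(20 - 15*(-3)) = 243*(20 + 45) = 243*65 = 15795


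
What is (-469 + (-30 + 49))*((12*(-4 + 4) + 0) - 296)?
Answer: 133200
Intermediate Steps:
(-469 + (-30 + 49))*((12*(-4 + 4) + 0) - 296) = (-469 + 19)*((12*0 + 0) - 296) = -450*((0 + 0) - 296) = -450*(0 - 296) = -450*(-296) = 133200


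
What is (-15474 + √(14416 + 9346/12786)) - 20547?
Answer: -36021 + √589218267273/6393 ≈ -35901.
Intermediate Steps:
(-15474 + √(14416 + 9346/12786)) - 20547 = (-15474 + √(14416 + 9346*(1/12786))) - 20547 = (-15474 + √(14416 + 4673/6393)) - 20547 = (-15474 + √(92166161/6393)) - 20547 = (-15474 + √589218267273/6393) - 20547 = -36021 + √589218267273/6393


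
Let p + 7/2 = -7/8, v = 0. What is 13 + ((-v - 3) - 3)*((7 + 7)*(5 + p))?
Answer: -79/2 ≈ -39.500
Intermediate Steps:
p = -35/8 (p = -7/2 - 7/8 = -35/8 ≈ -4.3750)
13 + ((-v - 3) - 3)*((7 + 7)*(5 + p)) = 13 + ((-1*0 - 3) - 3)*((7 + 7)*(5 - 35/8)) = 13 + ((0 - 3) - 3)*(14*(5/8)) = 13 + (-3 - 3)*(35/4) = 13 - 6*35/4 = 13 - 105/2 = -79/2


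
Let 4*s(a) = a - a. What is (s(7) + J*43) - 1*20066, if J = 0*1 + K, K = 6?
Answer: -19808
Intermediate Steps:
J = 6 (J = 0*1 + 6 = 0 + 6 = 6)
s(a) = 0 (s(a) = (a - a)/4 = (¼)*0 = 0)
(s(7) + J*43) - 1*20066 = (0 + 6*43) - 1*20066 = (0 + 258) - 20066 = 258 - 20066 = -19808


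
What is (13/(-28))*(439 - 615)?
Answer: 572/7 ≈ 81.714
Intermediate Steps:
(13/(-28))*(439 - 615) = (13*(-1/28))*(-176) = -13/28*(-176) = 572/7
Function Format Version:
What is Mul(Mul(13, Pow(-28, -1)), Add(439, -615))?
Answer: Rational(572, 7) ≈ 81.714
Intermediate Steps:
Mul(Mul(13, Pow(-28, -1)), Add(439, -615)) = Mul(Mul(13, Rational(-1, 28)), -176) = Mul(Rational(-13, 28), -176) = Rational(572, 7)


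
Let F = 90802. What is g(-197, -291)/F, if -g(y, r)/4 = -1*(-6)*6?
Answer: -72/45401 ≈ -0.0015859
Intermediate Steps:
g(y, r) = -144 (g(y, r) = -4*(-1*(-6))*6 = -24*6 = -4*36 = -144)
g(-197, -291)/F = -144/90802 = -144*1/90802 = -72/45401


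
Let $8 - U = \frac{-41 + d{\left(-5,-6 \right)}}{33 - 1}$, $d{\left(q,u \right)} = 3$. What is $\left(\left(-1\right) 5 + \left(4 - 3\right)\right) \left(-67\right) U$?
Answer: $\frac{9849}{4} \approx 2462.3$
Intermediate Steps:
$U = \frac{147}{16}$ ($U = 8 - \frac{-41 + 3}{33 - 1} = 8 - - \frac{38}{32} = 8 - \left(-38\right) \frac{1}{32} = 8 - - \frac{19}{16} = 8 + \frac{19}{16} = \frac{147}{16} \approx 9.1875$)
$\left(\left(-1\right) 5 + \left(4 - 3\right)\right) \left(-67\right) U = \left(\left(-1\right) 5 + \left(4 - 3\right)\right) \left(-67\right) \frac{147}{16} = \left(-5 + \left(4 - 3\right)\right) \left(-67\right) \frac{147}{16} = \left(-5 + 1\right) \left(-67\right) \frac{147}{16} = \left(-4\right) \left(-67\right) \frac{147}{16} = 268 \cdot \frac{147}{16} = \frac{9849}{4}$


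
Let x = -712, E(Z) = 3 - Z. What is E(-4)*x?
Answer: -4984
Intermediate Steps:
E(-4)*x = (3 - 1*(-4))*(-712) = (3 + 4)*(-712) = 7*(-712) = -4984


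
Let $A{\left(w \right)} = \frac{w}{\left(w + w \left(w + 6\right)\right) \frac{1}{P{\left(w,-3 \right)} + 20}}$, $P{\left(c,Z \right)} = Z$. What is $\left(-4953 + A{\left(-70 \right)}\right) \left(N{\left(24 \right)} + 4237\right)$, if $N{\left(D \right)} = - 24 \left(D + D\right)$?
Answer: $- \frac{962692760}{63} \approx -1.5281 \cdot 10^{7}$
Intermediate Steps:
$N{\left(D \right)} = - 48 D$ ($N{\left(D \right)} = - 24 \cdot 2 D = - 48 D$)
$A{\left(w \right)} = \frac{w}{\frac{w}{17} + \frac{w \left(6 + w\right)}{17}}$ ($A{\left(w \right)} = \frac{w}{\left(w + w \left(w + 6\right)\right) \frac{1}{-3 + 20}} = \frac{w}{\left(w + w \left(6 + w\right)\right) \frac{1}{17}} = \frac{w}{\frac{w}{17} + \frac{w \left(6 + w\right)}{17}}$)
$\left(-4953 + A{\left(-70 \right)}\right) \left(N{\left(24 \right)} + 4237\right) = \left(-4953 + \frac{17}{7 - 70}\right) \left(\left(-48\right) 24 + 4237\right) = \left(-4953 + \frac{17}{-63}\right) \left(-1152 + 4237\right) = \left(-4953 + 17 \left(- \frac{1}{63}\right)\right) 3085 = \left(-4953 - \frac{17}{63}\right) 3085 = \left(- \frac{312056}{63}\right) 3085 = - \frac{962692760}{63}$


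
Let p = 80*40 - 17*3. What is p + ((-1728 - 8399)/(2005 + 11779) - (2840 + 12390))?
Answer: -166534631/13784 ≈ -12082.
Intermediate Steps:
p = 3149 (p = 3200 - 51 = 3149)
p + ((-1728 - 8399)/(2005 + 11779) - (2840 + 12390)) = 3149 + ((-1728 - 8399)/(2005 + 11779) - (2840 + 12390)) = 3149 + (-10127/13784 - 1*15230) = 3149 + (-10127*1/13784 - 15230) = 3149 + (-10127/13784 - 15230) = 3149 - 209940447/13784 = -166534631/13784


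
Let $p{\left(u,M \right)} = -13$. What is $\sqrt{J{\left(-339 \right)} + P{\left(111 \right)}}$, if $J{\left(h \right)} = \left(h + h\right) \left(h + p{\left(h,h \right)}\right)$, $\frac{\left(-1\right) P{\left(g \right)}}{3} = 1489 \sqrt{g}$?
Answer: $\sqrt{238656 - 4467 \sqrt{111}} \approx 437.71$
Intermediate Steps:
$P{\left(g \right)} = - 4467 \sqrt{g}$ ($P{\left(g \right)} = - 3 \cdot 1489 \sqrt{g} = - 4467 \sqrt{g}$)
$J{\left(h \right)} = 2 h \left(-13 + h\right)$ ($J{\left(h \right)} = \left(h + h\right) \left(h - 13\right) = 2 h \left(-13 + h\right)$)
$\sqrt{J{\left(-339 \right)} + P{\left(111 \right)}} = \sqrt{2 \left(-339\right) \left(-13 - 339\right) - 4467 \sqrt{111}} = \sqrt{2 \left(-339\right) \left(-352\right) - 4467 \sqrt{111}} = \sqrt{238656 - 4467 \sqrt{111}}$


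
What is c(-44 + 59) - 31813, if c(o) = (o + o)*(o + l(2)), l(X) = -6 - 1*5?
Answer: -31693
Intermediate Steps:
l(X) = -11 (l(X) = -6 - 5 = -11)
c(o) = 2*o*(-11 + o) (c(o) = (o + o)*(o - 11) = (2*o)*(-11 + o) = 2*o*(-11 + o))
c(-44 + 59) - 31813 = 2*(-44 + 59)*(-11 + (-44 + 59)) - 31813 = 2*15*(-11 + 15) - 31813 = 2*15*4 - 31813 = 120 - 31813 = -31693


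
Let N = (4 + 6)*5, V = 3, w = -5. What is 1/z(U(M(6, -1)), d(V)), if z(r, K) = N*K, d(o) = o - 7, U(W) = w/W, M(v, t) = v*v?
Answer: -1/200 ≈ -0.0050000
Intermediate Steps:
M(v, t) = v²
N = 50 (N = 10*5 = 50)
U(W) = -5/W
d(o) = -7 + o
z(r, K) = 50*K
1/z(U(M(6, -1)), d(V)) = 1/(50*(-7 + 3)) = 1/(50*(-4)) = 1/(-200) = -1/200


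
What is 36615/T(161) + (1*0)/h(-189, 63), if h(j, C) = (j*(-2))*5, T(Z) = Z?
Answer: 36615/161 ≈ 227.42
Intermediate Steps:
h(j, C) = -10*j (h(j, C) = -2*j*5 = -10*j)
36615/T(161) + (1*0)/h(-189, 63) = 36615/161 + (1*0)/((-10*(-189))) = 36615*(1/161) + 0/1890 = 36615/161 + 0*(1/1890) = 36615/161 + 0 = 36615/161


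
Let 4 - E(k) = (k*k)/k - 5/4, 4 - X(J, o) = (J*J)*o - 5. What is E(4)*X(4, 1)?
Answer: -35/4 ≈ -8.7500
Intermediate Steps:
X(J, o) = 9 - o*J**2 (X(J, o) = 4 - ((J*J)*o - 5) = 4 - (J**2*o - 5) = 4 - (o*J**2 - 5) = 4 - (-5 + o*J**2) = 4 + (5 - o*J**2) = 9 - o*J**2)
E(k) = 21/4 - k (E(k) = 4 - ((k*k)/k - 5/4) = 4 - (k**2/k - 5*1/4) = 4 - (k - 5/4) = 4 - (-5/4 + k) = 4 + (5/4 - k) = 21/4 - k)
E(4)*X(4, 1) = (21/4 - 1*4)*(9 - 1*1*4**2) = (21/4 - 4)*(9 - 1*1*16) = 5*(9 - 16)/4 = (5/4)*(-7) = -35/4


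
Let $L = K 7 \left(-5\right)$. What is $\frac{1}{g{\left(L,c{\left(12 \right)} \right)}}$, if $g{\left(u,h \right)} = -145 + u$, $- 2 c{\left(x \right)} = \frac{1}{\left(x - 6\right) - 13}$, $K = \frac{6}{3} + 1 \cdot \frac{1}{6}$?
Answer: $- \frac{6}{1325} \approx -0.0045283$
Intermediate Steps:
$K = \frac{13}{6}$ ($K = 6 \cdot \frac{1}{3} + 1 \cdot \frac{1}{6} = 2 + \frac{1}{6} = \frac{13}{6} \approx 2.1667$)
$c{\left(x \right)} = - \frac{1}{2 \left(-19 + x\right)}$ ($c{\left(x \right)} = - \frac{1}{2 \left(\left(x - 6\right) - 13\right)} = - \frac{1}{2 \left(\left(-6 + x\right) - 13\right)} = - \frac{1}{2 \left(-19 + x\right)}$)
$L = - \frac{455}{6}$ ($L = \frac{13}{6} \cdot 7 \left(-5\right) = \frac{91}{6} \left(-5\right) = - \frac{455}{6} \approx -75.833$)
$\frac{1}{g{\left(L,c{\left(12 \right)} \right)}} = \frac{1}{-145 - \frac{455}{6}} = \frac{1}{- \frac{1325}{6}} = - \frac{6}{1325}$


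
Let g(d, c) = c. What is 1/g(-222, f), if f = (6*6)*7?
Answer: 1/252 ≈ 0.0039683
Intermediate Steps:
f = 252 (f = 36*7 = 252)
1/g(-222, f) = 1/252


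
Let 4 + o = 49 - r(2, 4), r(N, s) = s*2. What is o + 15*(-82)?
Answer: -1193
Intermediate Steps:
r(N, s) = 2*s
o = 37 (o = -4 + (49 - 2*4) = -4 + (49 - 1*8) = -4 + (49 - 8) = -4 + 41 = 37)
o + 15*(-82) = 37 + 15*(-82) = 37 - 1230 = -1193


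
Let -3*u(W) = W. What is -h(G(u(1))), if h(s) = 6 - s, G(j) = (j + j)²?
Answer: -50/9 ≈ -5.5556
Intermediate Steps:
u(W) = -W/3
G(j) = 4*j² (G(j) = (2*j)² = 4*j²)
-h(G(u(1))) = -(6 - 4*(-⅓*1)²) = -(6 - 4*(-⅓)²) = -(6 - 4/9) = -1*50/9 = -50/9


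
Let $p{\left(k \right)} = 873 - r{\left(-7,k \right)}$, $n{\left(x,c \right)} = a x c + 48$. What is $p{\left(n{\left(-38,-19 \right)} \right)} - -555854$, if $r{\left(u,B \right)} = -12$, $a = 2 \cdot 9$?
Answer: $556739$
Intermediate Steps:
$a = 18$
$n{\left(x,c \right)} = 48 + 18 c x$ ($n{\left(x,c \right)} = 18 x c + 48 = 18 c x + 48 = 48 + 18 c x$)
$p{\left(k \right)} = 885$ ($p{\left(k \right)} = 873 - -12 = 873 + 12 = 885$)
$p{\left(n{\left(-38,-19 \right)} \right)} - -555854 = 885 - -555854 = 885 + 555854 = 556739$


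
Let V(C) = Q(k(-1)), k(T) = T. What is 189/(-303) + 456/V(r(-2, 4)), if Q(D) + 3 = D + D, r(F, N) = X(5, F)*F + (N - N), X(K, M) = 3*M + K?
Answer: -46371/505 ≈ -91.824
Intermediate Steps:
X(K, M) = K + 3*M
r(F, N) = F*(5 + 3*F) (r(F, N) = (5 + 3*F)*F + (N - N) = F*(5 + 3*F) + 0 = F*(5 + 3*F))
Q(D) = -3 + 2*D (Q(D) = -3 + (D + D) = -3 + 2*D)
V(C) = -5 (V(C) = -3 + 2*(-1) = -3 - 2 = -5)
189/(-303) + 456/V(r(-2, 4)) = 189/(-303) + 456/(-5) = 189*(-1/303) + 456*(-⅕) = -63/101 - 456/5 = -46371/505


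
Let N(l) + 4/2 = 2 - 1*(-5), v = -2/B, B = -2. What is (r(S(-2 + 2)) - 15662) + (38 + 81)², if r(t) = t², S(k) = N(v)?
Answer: -1476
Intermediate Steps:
v = 1 (v = -2/(-2) = -2*(-½) = 1)
N(l) = 5 (N(l) = -2 + (2 - 1*(-5)) = -2 + (2 + 5) = -2 + 7 = 5)
S(k) = 5
(r(S(-2 + 2)) - 15662) + (38 + 81)² = (5² - 15662) + (38 + 81)² = (25 - 15662) + 119² = -15637 + 14161 = -1476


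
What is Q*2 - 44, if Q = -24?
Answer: -92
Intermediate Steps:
Q*2 - 44 = -24*2 - 44 = -48 - 44 = -92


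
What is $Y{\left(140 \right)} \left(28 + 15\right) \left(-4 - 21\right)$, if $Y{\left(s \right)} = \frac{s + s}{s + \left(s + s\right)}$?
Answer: $- \frac{2150}{3} \approx -716.67$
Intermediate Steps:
$Y{\left(s \right)} = \frac{2}{3}$ ($Y{\left(s \right)} = \frac{2 s}{s + 2 s} = \frac{2 s}{3 s} = 2 s \frac{1}{3 s} = \frac{2}{3}$)
$Y{\left(140 \right)} \left(28 + 15\right) \left(-4 - 21\right) = \frac{2 \left(28 + 15\right) \left(-4 - 21\right)}{3} = \frac{2 \cdot 43 \left(-25\right)}{3} = \frac{2}{3} \left(-1075\right) = - \frac{2150}{3}$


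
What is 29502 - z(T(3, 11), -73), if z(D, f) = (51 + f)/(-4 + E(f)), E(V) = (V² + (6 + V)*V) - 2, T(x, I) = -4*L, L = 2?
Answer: 150666725/5107 ≈ 29502.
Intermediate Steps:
T(x, I) = -8 (T(x, I) = -4*2 = -8)
E(V) = -2 + V² + V*(6 + V) (E(V) = (V² + V*(6 + V)) - 2 = -2 + V² + V*(6 + V))
z(D, f) = (51 + f)/(-6 + 2*f² + 6*f) (z(D, f) = (51 + f)/(-4 + (-2 + 2*f² + 6*f)) = (51 + f)/(-6 + 2*f² + 6*f))
29502 - z(T(3, 11), -73) = 29502 - (51 - 73)/(2*(-3 + (-73)² + 3*(-73))) = 29502 - (-22)/(2*(-3 + 5329 - 219)) = 29502 - (-22)/(2*5107) = 29502 - 1*(-11/5107) = 29502 + 11/5107 = 150666725/5107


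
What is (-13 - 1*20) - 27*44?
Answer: -1221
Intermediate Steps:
(-13 - 1*20) - 27*44 = (-13 - 20) - 1188 = -33 - 1188 = -1221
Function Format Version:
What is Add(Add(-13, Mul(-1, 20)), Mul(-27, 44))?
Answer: -1221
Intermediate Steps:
Add(Add(-13, Mul(-1, 20)), Mul(-27, 44)) = Add(Add(-13, -20), -1188) = Add(-33, -1188) = -1221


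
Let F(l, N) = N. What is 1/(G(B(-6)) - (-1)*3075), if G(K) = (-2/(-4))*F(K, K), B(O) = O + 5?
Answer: 2/6149 ≈ 0.00032526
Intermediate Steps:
B(O) = 5 + O
G(K) = K/2 (G(K) = (-2/(-4))*K = (-2*(-¼))*K = K/2)
1/(G(B(-6)) - (-1)*3075) = 1/((5 - 6)/2 - (-1)*3075) = 1/((½)*(-1) - 1*(-3075)) = 1/(-½ + 3075) = 1/(6149/2) = 2/6149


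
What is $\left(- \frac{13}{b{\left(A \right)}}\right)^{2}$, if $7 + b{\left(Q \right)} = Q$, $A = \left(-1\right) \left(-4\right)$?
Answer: $\frac{169}{9} \approx 18.778$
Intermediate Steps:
$A = 4$
$b{\left(Q \right)} = -7 + Q$
$\left(- \frac{13}{b{\left(A \right)}}\right)^{2} = \left(- \frac{13}{-7 + 4}\right)^{2} = \left(- \frac{13}{-3}\right)^{2} = \left(\left(-13\right) \left(- \frac{1}{3}\right)\right)^{2} = \left(\frac{13}{3}\right)^{2} = \frac{169}{9}$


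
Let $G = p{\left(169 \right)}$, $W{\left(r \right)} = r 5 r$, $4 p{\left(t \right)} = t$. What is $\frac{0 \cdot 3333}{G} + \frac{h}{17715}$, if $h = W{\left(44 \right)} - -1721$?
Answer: $\frac{11401}{17715} \approx 0.64358$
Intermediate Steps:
$p{\left(t \right)} = \frac{t}{4}$
$W{\left(r \right)} = 5 r^{2}$ ($W{\left(r \right)} = 5 r r = 5 r^{2}$)
$G = \frac{169}{4}$ ($G = \frac{1}{4} \cdot 169 = \frac{169}{4} \approx 42.25$)
$h = 11401$ ($h = 5 \cdot 44^{2} - -1721 = 5 \cdot 1936 + 1721 = 9680 + 1721 = 11401$)
$\frac{0 \cdot 3333}{G} + \frac{h}{17715} = \frac{0 \cdot 3333}{\frac{169}{4}} + \frac{11401}{17715} = 0 \cdot \frac{4}{169} + 11401 \cdot \frac{1}{17715} = 0 + \frac{11401}{17715} = \frac{11401}{17715}$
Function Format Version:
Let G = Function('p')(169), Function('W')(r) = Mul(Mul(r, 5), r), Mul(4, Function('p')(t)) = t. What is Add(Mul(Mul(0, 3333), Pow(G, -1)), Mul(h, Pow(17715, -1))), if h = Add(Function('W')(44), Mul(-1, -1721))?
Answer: Rational(11401, 17715) ≈ 0.64358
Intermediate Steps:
Function('p')(t) = Mul(Rational(1, 4), t)
Function('W')(r) = Mul(5, Pow(r, 2)) (Function('W')(r) = Mul(Mul(5, r), r) = Mul(5, Pow(r, 2)))
G = Rational(169, 4) (G = Mul(Rational(1, 4), 169) = Rational(169, 4) ≈ 42.250)
h = 11401 (h = Add(Mul(5, Pow(44, 2)), Mul(-1, -1721)) = Add(Mul(5, 1936), 1721) = Add(9680, 1721) = 11401)
Add(Mul(Mul(0, 3333), Pow(G, -1)), Mul(h, Pow(17715, -1))) = Add(Mul(Mul(0, 3333), Pow(Rational(169, 4), -1)), Mul(11401, Pow(17715, -1))) = Add(Mul(0, Rational(4, 169)), Mul(11401, Rational(1, 17715))) = Add(0, Rational(11401, 17715)) = Rational(11401, 17715)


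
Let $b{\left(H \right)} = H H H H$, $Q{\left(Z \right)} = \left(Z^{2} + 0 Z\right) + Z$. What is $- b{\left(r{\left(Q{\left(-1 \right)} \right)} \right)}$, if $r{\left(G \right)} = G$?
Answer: $0$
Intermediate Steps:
$Q{\left(Z \right)} = Z + Z^{2}$ ($Q{\left(Z \right)} = \left(Z^{2} + 0\right) + Z = Z^{2} + Z = Z + Z^{2}$)
$b{\left(H \right)} = H^{4}$ ($b{\left(H \right)} = H^{2} H^{2} = H^{4}$)
$- b{\left(r{\left(Q{\left(-1 \right)} \right)} \right)} = - \left(- (1 - 1)\right)^{4} = - \left(\left(-1\right) 0\right)^{4} = - 0^{4} = \left(-1\right) 0 = 0$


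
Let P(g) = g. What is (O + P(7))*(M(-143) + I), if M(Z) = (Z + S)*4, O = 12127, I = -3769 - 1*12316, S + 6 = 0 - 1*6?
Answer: -202698470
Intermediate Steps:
S = -12 (S = -6 + (0 - 1*6) = -6 + (0 - 6) = -6 - 6 = -12)
I = -16085 (I = -3769 - 12316 = -16085)
M(Z) = -48 + 4*Z (M(Z) = (Z - 12)*4 = (-12 + Z)*4 = -48 + 4*Z)
(O + P(7))*(M(-143) + I) = (12127 + 7)*((-48 + 4*(-143)) - 16085) = 12134*((-48 - 572) - 16085) = 12134*(-620 - 16085) = 12134*(-16705) = -202698470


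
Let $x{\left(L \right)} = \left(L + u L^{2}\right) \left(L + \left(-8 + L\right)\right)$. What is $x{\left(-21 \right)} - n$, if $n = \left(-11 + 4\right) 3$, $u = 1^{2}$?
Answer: $-20979$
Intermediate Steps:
$u = 1$
$n = -21$ ($n = \left(-7\right) 3 = -21$)
$x{\left(L \right)} = \left(-8 + 2 L\right) \left(L + L^{2}\right)$ ($x{\left(L \right)} = \left(L + 1 L^{2}\right) \left(L + \left(-8 + L\right)\right) = \left(L + L^{2}\right) \left(-8 + 2 L\right) = \left(-8 + 2 L\right) \left(L + L^{2}\right)$)
$x{\left(-21 \right)} - n = 2 \left(-21\right) \left(-4 + \left(-21\right)^{2} - -63\right) - -21 = 2 \left(-21\right) \left(-4 + 441 + 63\right) + 21 = 2 \left(-21\right) 500 + 21 = -21000 + 21 = -20979$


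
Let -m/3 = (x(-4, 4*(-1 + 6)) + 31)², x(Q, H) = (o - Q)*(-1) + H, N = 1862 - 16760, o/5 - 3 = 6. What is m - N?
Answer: 14886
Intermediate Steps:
o = 45 (o = 15 + 5*6 = 15 + 30 = 45)
N = -14898
x(Q, H) = -45 + H + Q (x(Q, H) = (45 - Q)*(-1) + H = (-45 + Q) + H = -45 + H + Q)
m = -12 (m = -3*((-45 + 4*(-1 + 6) - 4) + 31)² = -3*((-45 + 4*5 - 4) + 31)² = -3*((-45 + 20 - 4) + 31)² = -3*(-29 + 31)² = -3*2² = -3*4 = -12)
m - N = -12 - 1*(-14898) = -12 + 14898 = 14886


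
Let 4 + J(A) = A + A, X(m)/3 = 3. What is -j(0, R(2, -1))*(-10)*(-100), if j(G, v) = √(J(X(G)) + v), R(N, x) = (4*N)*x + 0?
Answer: -1000*√6 ≈ -2449.5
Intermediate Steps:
R(N, x) = 4*N*x (R(N, x) = 4*N*x + 0 = 4*N*x)
X(m) = 9 (X(m) = 3*3 = 9)
J(A) = -4 + 2*A (J(A) = -4 + (A + A) = -4 + 2*A)
j(G, v) = √(14 + v) (j(G, v) = √((-4 + 2*9) + v) = √((-4 + 18) + v) = √(14 + v))
-j(0, R(2, -1))*(-10)*(-100) = -√(14 + 4*2*(-1))*(-10)*(-100) = -√(14 - 8)*(-10)*(-100) = -√6*(-10)*(-100) = -(-10*√6)*(-100) = -1000*√6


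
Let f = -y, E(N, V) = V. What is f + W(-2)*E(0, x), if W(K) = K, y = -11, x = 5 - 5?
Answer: 11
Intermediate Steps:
x = 0
f = 11 (f = -1*(-11) = 11)
f + W(-2)*E(0, x) = 11 - 2*0 = 11 + 0 = 11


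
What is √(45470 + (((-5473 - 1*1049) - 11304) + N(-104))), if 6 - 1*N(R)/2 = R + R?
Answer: 22*√58 ≈ 167.55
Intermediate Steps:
N(R) = 12 - 4*R (N(R) = 12 - 2*(R + R) = 12 - 4*R)
√(45470 + (((-5473 - 1*1049) - 11304) + N(-104))) = √(45470 + (((-5473 - 1*1049) - 11304) + (12 - 4*(-104)))) = √(45470 + (((-5473 - 1049) - 11304) + (12 + 416))) = √(45470 + ((-6522 - 11304) + 428)) = √(45470 + (-17826 + 428)) = √(45470 - 17398) = √28072 = 22*√58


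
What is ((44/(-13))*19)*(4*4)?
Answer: -13376/13 ≈ -1028.9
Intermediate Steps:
((44/(-13))*19)*(4*4) = ((44*(-1/13))*19)*16 = -44/13*19*16 = -836/13*16 = -13376/13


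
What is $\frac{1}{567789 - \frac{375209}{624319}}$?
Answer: $\frac{624319}{354481085482} \approx 1.7612 \cdot 10^{-6}$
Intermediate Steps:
$\frac{1}{567789 - \frac{375209}{624319}} = \frac{1}{\frac{354481085482}{624319}} = \frac{624319}{354481085482}$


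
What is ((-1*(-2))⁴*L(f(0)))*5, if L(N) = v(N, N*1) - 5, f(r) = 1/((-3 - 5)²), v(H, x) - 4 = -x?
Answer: -325/4 ≈ -81.250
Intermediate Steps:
v(H, x) = 4 - x
f(r) = 1/64 (f(r) = 1/((-8)²) = 1/64)
L(N) = -1 - N (L(N) = (4 - N) - 5 = -1 - N)
((-1*(-2))⁴*L(f(0)))*5 = ((-1*(-2))⁴*(-1 - 1*1/64))*5 = (2⁴*(-1 - 1/64))*5 = (16*(-65/64))*5 = -65/4*5 = -325/4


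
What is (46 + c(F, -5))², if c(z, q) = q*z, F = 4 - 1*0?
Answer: 676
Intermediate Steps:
F = 4 (F = 4 + 0 = 4)
(46 + c(F, -5))² = (46 - 5*4)² = (46 - 20)² = 26² = 676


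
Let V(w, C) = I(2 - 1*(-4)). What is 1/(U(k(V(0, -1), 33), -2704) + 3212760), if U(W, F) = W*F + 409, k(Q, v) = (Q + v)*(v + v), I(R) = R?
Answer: -1/3746927 ≈ -2.6689e-7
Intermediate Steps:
V(w, C) = 6 (V(w, C) = 2 - 1*(-4) = 2 + 4 = 6)
k(Q, v) = 2*v*(Q + v) (k(Q, v) = (Q + v)*(2*v) = 2*v*(Q + v))
U(W, F) = 409 + F*W (U(W, F) = F*W + 409 = 409 + F*W)
1/(U(k(V(0, -1), 33), -2704) + 3212760) = 1/((409 - 5408*33*(6 + 33)) + 3212760) = 1/((409 - 5408*33*39) + 3212760) = 1/((409 - 2704*2574) + 3212760) = 1/((409 - 6960096) + 3212760) = 1/(-6959687 + 3212760) = 1/(-3746927) = -1/3746927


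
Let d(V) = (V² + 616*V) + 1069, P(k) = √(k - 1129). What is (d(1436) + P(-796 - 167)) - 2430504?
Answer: 517237 + 2*I*√523 ≈ 5.1724e+5 + 45.738*I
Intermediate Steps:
P(k) = √(-1129 + k)
d(V) = 1069 + V² + 616*V
(d(1436) + P(-796 - 167)) - 2430504 = ((1069 + 1436² + 616*1436) + √(-1129 + (-796 - 167))) - 2430504 = ((1069 + 2062096 + 884576) + √(-1129 - 963)) - 2430504 = (2947741 + √(-2092)) - 2430504 = (2947741 + 2*I*√523) - 2430504 = 517237 + 2*I*√523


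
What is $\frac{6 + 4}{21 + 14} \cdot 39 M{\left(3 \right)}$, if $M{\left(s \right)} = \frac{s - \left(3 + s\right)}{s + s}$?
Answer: $- \frac{39}{7} \approx -5.5714$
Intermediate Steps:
$M{\left(s \right)} = - \frac{3}{2 s}$
$\frac{6 + 4}{21 + 14} \cdot 39 M{\left(3 \right)} = \frac{6 + 4}{21 + 14} \cdot 39 \left(- \frac{3}{2 \cdot 3}\right) = \frac{10}{35} \cdot 39 \left(\left(- \frac{3}{2}\right) \frac{1}{3}\right) = 10 \cdot \frac{1}{35} \cdot 39 \left(- \frac{1}{2}\right) = \frac{2}{7} \cdot 39 \left(- \frac{1}{2}\right) = \frac{78}{7} \left(- \frac{1}{2}\right) = - \frac{39}{7}$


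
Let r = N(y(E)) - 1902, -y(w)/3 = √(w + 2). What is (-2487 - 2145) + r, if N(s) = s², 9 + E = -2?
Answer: -6615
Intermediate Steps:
E = -11 (E = -9 - 2 = -11)
y(w) = -3*√(2 + w) (y(w) = -3*√(w + 2) = -3*√(2 + w))
r = -1983 (r = (-3*√(2 - 11))² - 1902 = (-9*I)² - 1902 = -81 - 1902 = -1983)
(-2487 - 2145) + r = (-2487 - 2145) - 1983 = -4632 - 1983 = -6615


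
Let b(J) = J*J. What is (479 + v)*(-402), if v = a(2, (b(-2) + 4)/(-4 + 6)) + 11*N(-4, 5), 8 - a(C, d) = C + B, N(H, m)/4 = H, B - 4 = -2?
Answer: -123414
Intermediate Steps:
B = 2 (B = 4 - 2 = 2)
b(J) = J²
N(H, m) = 4*H
a(C, d) = 6 - C (a(C, d) = 8 - (C + 2) = 8 - (2 + C) = 8 + (-2 - C) = 6 - C)
v = -172 (v = (6 - 1*2) + 11*(4*(-4)) = (6 - 2) + 11*(-16) = 4 - 176 = -172)
(479 + v)*(-402) = (479 - 172)*(-402) = 307*(-402) = -123414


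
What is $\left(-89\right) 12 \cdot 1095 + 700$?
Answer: $-1168760$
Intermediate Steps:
$\left(-89\right) 12 \cdot 1095 + 700 = \left(-1068\right) 1095 + 700 = -1169460 + 700 = -1168760$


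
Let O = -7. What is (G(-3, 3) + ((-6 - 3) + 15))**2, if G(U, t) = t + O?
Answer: 4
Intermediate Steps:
G(U, t) = -7 + t (G(U, t) = t - 7 = -7 + t)
(G(-3, 3) + ((-6 - 3) + 15))**2 = ((-7 + 3) + ((-6 - 3) + 15))**2 = (-4 + (-9 + 15))**2 = (-4 + 6)**2 = 2**2 = 4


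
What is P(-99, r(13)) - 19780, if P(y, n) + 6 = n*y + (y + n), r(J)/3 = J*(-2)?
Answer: -12241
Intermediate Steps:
r(J) = -6*J (r(J) = 3*(J*(-2)) = 3*(-2*J) = -6*J)
P(y, n) = -6 + n + y + n*y (P(y, n) = -6 + (n*y + (y + n)) = -6 + (n*y + (n + y)) = -6 + (n + y + n*y) = -6 + n + y + n*y)
P(-99, r(13)) - 19780 = (-6 - 6*13 - 99 - 6*13*(-99)) - 19780 = (-6 - 78 - 99 - 78*(-99)) - 19780 = (-6 - 78 - 99 + 7722) - 19780 = 7539 - 19780 = -12241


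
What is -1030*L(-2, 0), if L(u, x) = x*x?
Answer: 0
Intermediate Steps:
L(u, x) = x²
-1030*L(-2, 0) = -1030*0² = -1030*0 = 0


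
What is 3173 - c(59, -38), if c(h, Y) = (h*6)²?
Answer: -122143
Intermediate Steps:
c(h, Y) = 36*h² (c(h, Y) = (6*h)² = 36*h²)
3173 - c(59, -38) = 3173 - 36*59² = 3173 - 36*3481 = 3173 - 1*125316 = 3173 - 125316 = -122143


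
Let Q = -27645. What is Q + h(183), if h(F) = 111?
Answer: -27534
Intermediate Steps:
Q + h(183) = -27645 + 111 = -27534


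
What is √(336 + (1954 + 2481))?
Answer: √4771 ≈ 69.072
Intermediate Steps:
√(336 + (1954 + 2481)) = √(336 + 4435) = √4771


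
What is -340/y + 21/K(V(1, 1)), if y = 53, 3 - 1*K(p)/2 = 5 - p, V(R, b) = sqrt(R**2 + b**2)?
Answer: -1793/106 - 21*sqrt(2)/4 ≈ -24.340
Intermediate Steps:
K(p) = -4 + 2*p (K(p) = 6 - 2*(5 - p) = 6 + (-10 + 2*p) = -4 + 2*p)
-340/y + 21/K(V(1, 1)) = -340/53 + 21/(-4 + 2*sqrt(1**2 + 1**2)) = -340*1/53 + 21/(-4 + 2*sqrt(1 + 1)) = -340/53 + 21/(-4 + 2*sqrt(2))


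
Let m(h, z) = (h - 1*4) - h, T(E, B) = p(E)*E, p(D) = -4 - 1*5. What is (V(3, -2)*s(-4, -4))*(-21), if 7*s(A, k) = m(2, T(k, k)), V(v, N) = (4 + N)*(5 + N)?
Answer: 72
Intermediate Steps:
p(D) = -9 (p(D) = -4 - 5 = -9)
T(E, B) = -9*E
m(h, z) = -4 (m(h, z) = (h - 4) - h = (-4 + h) - h = -4)
s(A, k) = -4/7 (s(A, k) = (⅐)*(-4) = -4/7)
(V(3, -2)*s(-4, -4))*(-21) = ((20 + (-2)² + 9*(-2))*(-4/7))*(-21) = ((20 + 4 - 18)*(-4/7))*(-21) = (6*(-4/7))*(-21) = -24/7*(-21) = 72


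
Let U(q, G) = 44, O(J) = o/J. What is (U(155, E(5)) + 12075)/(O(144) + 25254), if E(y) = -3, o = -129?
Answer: 581712/1212149 ≈ 0.47990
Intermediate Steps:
O(J) = -129/J
(U(155, E(5)) + 12075)/(O(144) + 25254) = (44 + 12075)/(-129/144 + 25254) = 12119/(-129*1/144 + 25254) = 12119/(-43/48 + 25254) = 12119/(1212149/48) = 12119*(48/1212149) = 581712/1212149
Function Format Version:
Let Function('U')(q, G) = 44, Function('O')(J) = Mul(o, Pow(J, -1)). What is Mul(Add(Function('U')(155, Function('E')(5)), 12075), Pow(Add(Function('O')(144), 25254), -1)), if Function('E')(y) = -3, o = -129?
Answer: Rational(581712, 1212149) ≈ 0.47990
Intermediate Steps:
Function('O')(J) = Mul(-129, Pow(J, -1))
Mul(Add(Function('U')(155, Function('E')(5)), 12075), Pow(Add(Function('O')(144), 25254), -1)) = Mul(Add(44, 12075), Pow(Add(Mul(-129, Pow(144, -1)), 25254), -1)) = Mul(12119, Pow(Add(Mul(-129, Rational(1, 144)), 25254), -1)) = Mul(12119, Pow(Add(Rational(-43, 48), 25254), -1)) = Mul(12119, Pow(Rational(1212149, 48), -1)) = Mul(12119, Rational(48, 1212149)) = Rational(581712, 1212149)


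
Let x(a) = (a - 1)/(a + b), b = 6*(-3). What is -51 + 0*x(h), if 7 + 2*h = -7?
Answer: -51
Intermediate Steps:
h = -7 (h = -7/2 + (½)*(-7) = -7/2 - 7/2 = -7)
b = -18
x(a) = (-1 + a)/(-18 + a) (x(a) = (a - 1)/(a - 18) = (-1 + a)/(-18 + a))
-51 + 0*x(h) = -51 + 0*((-1 - 7)/(-18 - 7)) = -51 + 0*(-8/(-25)) = -51 + 0*(-1/25*(-8)) = -51 + 0*(8/25) = -51 + 0 = -51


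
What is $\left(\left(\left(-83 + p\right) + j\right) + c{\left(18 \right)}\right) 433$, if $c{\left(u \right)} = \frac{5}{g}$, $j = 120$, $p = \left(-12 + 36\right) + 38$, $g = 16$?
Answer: $\frac{688037}{16} \approx 43002.0$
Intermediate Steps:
$p = 62$ ($p = 24 + 38 = 62$)
$c{\left(u \right)} = \frac{5}{16}$
$\left(\left(\left(-83 + p\right) + j\right) + c{\left(18 \right)}\right) 433 = \left(\left(\left(-83 + 62\right) + 120\right) + \frac{5}{16}\right) 433 = \left(\left(-21 + 120\right) + \frac{5}{16}\right) 433 = \left(99 + \frac{5}{16}\right) 433 = \frac{1589}{16} \cdot 433 = \frac{688037}{16}$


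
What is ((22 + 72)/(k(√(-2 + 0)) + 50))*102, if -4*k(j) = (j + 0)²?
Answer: 19176/101 ≈ 189.86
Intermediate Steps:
k(j) = -j²/4 (k(j) = -(j + 0)²/4 = -j²/4)
((22 + 72)/(k(√(-2 + 0)) + 50))*102 = ((22 + 72)/(-(√(-2 + 0))²/4 + 50))*102 = (94/(-(√(-2))²/4 + 50))*102 = (94/(-(I*√2)²/4 + 50))*102 = (94/(-¼*(-2) + 50))*102 = (94/(½ + 50))*102 = (94/(101/2))*102 = (94*(2/101))*102 = (188/101)*102 = 19176/101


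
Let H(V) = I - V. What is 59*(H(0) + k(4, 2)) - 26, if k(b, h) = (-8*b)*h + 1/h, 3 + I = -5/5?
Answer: -8017/2 ≈ -4008.5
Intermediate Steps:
I = -4 (I = -3 - 5/5 = -3 - 5*⅕ = -3 - 1 = -4)
k(b, h) = 1/h - 8*b*h (k(b, h) = -8*b*h + 1/h = 1/h - 8*b*h)
H(V) = -4 - V
59*(H(0) + k(4, 2)) - 26 = 59*((-4 - 1*0) + (1/2 - 8*4*2)) - 26 = 59*((-4 + 0) + (½ - 64)) - 26 = 59*(-4 - 127/2) - 26 = 59*(-135/2) - 26 = -7965/2 - 26 = -8017/2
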